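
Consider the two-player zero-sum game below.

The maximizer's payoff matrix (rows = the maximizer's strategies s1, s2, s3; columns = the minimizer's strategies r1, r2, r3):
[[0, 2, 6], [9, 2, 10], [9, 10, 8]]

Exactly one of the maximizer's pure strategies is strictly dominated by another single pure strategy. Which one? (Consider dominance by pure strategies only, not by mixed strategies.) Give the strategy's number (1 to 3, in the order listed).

1

Compare s1 with s3: 9 > 0, 10 > 2, 8 > 6.
So s3 strictly dominates s1 for the maximizer; s1 is strictly dominated.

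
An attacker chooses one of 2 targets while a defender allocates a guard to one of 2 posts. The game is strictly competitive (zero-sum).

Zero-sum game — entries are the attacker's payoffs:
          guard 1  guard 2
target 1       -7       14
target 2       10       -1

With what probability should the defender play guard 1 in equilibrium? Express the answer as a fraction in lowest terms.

15/32

Row minima are -7 and -1, so the attacker's maximin is -1; column maxima are 10 and 14, so the defender's minimax is 10. These differ, so the equilibrium is in mixed strategies.
Let the defender play guard 1 with probability q. The attacker is indifferent when −7q + 14(1−q) = 10q − (1−q), giving q = 15/32.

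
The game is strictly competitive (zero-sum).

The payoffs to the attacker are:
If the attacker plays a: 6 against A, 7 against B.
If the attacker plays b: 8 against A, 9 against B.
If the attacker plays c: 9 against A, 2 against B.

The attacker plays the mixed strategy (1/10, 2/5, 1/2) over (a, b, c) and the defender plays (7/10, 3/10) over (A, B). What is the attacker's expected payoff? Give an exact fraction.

Against (7/10, 3/10), each row's expected payoff is a: 63/10; b: 83/10; c: 69/10.
Taking the (1/10, 2/5, 1/2)-weighted average: (1/10)·(63/10) + (2/5)·(83/10) + (1/2)·(69/10) = 37/5.

37/5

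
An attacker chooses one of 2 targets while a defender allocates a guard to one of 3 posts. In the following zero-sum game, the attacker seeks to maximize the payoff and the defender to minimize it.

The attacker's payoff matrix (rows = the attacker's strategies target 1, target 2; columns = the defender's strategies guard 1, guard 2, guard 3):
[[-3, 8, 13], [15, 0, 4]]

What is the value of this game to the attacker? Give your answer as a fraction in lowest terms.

Column guard 3 is strictly dominated by guard 2 for the defender (it gives the attacker more in every row).
The remaining 2×2 game on (target 1, target 2) × (guard 1, guard 2) has no saddle point. Let the attacker play target 1 with probability p; indifference gives −3p + 15(1−p) = 8p, so p = 15/26.
Similarly the defender's optimal q on guard 1 is 4/13, and the value is -3·(4/13) + (8)·(9/13) = 60/13.

60/13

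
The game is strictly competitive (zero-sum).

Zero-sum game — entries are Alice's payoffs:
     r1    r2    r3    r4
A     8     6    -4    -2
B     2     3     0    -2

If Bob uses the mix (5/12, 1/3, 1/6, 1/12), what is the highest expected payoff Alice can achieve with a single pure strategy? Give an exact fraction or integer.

A: (8)·(5/12) + (6)·(1/3) + (-4)·(1/6) + (-2)·(1/12) = 9/2.
B: (2)·(5/12) + (3)·(1/3) + (0)·(1/6) + (-2)·(1/12) = 5/3.
The best pure response is A with expected payoff 9/2.

9/2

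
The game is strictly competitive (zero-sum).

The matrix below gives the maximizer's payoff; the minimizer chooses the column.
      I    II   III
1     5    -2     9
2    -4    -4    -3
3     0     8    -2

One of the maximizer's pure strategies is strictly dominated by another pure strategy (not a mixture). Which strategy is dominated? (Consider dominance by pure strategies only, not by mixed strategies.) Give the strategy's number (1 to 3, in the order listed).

2

Compare 2 with 1: 5 > -4, -2 > -4, 9 > -3.
So 1 strictly dominates 2 for the maximizer; 2 is strictly dominated.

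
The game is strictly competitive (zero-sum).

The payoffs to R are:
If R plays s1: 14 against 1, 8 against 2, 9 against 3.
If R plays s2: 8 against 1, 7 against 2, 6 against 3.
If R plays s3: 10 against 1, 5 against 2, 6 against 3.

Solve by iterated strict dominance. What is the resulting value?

Row s2 is strictly dominated by row s1 (14>8, 8>7, 9>6); eliminate s2.
Column 1 is strictly dominated by 2 for C (8<14, 5<10); eliminate 1.
Column 3 is strictly dominated by 2 for C (8<9, 5<6); eliminate 3.
Row s3 is strictly dominated by row s1 (8>5); eliminate s3.
Only (s1, 2) remains, with payoff 8.

8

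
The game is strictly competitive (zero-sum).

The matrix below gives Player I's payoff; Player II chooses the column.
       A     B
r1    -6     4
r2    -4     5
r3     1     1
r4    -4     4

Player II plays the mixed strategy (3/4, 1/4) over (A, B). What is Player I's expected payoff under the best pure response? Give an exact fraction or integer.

r1: (-6)·(3/4) + (4)·(1/4) = -7/2.
r2: (-4)·(3/4) + (5)·(1/4) = -7/4.
r3: (1)·(3/4) + (1)·(1/4) = 1.
r4: (-4)·(3/4) + (4)·(1/4) = -2.
The best pure response is r3 with expected payoff 1.

1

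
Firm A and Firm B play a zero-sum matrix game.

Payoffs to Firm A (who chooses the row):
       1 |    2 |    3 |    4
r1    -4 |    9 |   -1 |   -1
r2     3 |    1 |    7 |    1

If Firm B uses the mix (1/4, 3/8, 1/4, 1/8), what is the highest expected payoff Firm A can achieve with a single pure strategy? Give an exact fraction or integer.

r1: (-4)·(1/4) + (9)·(3/8) + (-1)·(1/4) + (-1)·(1/8) = 2.
r2: (3)·(1/4) + (1)·(3/8) + (7)·(1/4) + (1)·(1/8) = 3.
The best pure response is r2 with expected payoff 3.

3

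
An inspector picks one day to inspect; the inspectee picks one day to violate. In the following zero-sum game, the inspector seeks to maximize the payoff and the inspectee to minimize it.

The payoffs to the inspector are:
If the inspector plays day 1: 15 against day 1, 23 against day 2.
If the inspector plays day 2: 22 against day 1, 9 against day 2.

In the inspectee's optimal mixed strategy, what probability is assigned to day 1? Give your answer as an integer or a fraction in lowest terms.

Row minima are 15 and 9, so the inspector's maximin is 15; column maxima are 22 and 23, so the inspectee's minimax is 22. These differ, so the equilibrium is in mixed strategies.
Let the inspectee play day 1 with probability q. The inspector is indifferent when 15q + 23(1−q) = 22q + 9(1−q), giving q = 2/3.

2/3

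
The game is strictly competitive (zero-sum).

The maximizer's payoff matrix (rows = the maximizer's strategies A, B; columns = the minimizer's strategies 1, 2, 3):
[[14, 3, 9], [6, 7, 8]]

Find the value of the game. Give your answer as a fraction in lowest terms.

20/3

Column 3 is strictly dominated by 2 for the minimizer (it gives the maximizer more in every row).
The remaining 2×2 game on (A, B) × (1, 2) has no saddle point. Let the maximizer play A with probability p; indifference gives 14p + 6(1−p) = 3p + 7(1−p), so p = 1/12.
Similarly the minimizer's optimal q on 1 is 1/3, and the value is 14·(1/3) + (3)·(2/3) = 20/3.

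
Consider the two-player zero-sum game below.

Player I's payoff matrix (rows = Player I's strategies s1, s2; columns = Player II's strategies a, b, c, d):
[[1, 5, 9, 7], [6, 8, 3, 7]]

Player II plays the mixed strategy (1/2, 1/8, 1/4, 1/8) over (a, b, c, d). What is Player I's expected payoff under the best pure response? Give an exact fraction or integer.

45/8

s1: (1)·(1/2) + (5)·(1/8) + (9)·(1/4) + (7)·(1/8) = 17/4.
s2: (6)·(1/2) + (8)·(1/8) + (3)·(1/4) + (7)·(1/8) = 45/8.
The best pure response is s2 with expected payoff 45/8.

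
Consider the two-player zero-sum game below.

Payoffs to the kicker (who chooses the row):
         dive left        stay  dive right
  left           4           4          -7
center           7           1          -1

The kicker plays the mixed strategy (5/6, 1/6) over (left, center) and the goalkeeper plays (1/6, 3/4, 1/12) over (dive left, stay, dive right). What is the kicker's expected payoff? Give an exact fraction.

Against (1/6, 3/4, 1/12), each row's expected payoff is left: 37/12; center: 11/6.
Taking the (5/6, 1/6)-weighted average: (5/6)·(37/12) + (1/6)·(11/6) = 23/8.

23/8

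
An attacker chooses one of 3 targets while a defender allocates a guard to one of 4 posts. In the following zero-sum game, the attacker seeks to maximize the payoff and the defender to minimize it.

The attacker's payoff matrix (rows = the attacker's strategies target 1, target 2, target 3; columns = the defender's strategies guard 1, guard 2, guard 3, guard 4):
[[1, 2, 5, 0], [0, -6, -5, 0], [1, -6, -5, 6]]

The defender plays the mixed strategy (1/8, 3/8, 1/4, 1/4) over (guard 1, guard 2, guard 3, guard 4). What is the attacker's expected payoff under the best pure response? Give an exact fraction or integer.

target 1: (1)·(1/8) + (2)·(3/8) + (5)·(1/4) + (0)·(1/4) = 17/8.
target 2: (0)·(1/8) + (-6)·(3/8) + (-5)·(1/4) + (0)·(1/4) = -7/2.
target 3: (1)·(1/8) + (-6)·(3/8) + (-5)·(1/4) + (6)·(1/4) = -15/8.
The best pure response is target 1 with expected payoff 17/8.

17/8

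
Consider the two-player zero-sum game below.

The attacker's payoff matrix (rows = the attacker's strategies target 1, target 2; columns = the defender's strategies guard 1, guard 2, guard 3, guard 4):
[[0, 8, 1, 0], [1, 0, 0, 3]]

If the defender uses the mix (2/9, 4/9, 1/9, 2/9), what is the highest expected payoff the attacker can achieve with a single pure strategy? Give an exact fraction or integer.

11/3

target 1: (0)·(2/9) + (8)·(4/9) + (1)·(1/9) + (0)·(2/9) = 11/3.
target 2: (1)·(2/9) + (0)·(4/9) + (0)·(1/9) + (3)·(2/9) = 8/9.
The best pure response is target 1 with expected payoff 11/3.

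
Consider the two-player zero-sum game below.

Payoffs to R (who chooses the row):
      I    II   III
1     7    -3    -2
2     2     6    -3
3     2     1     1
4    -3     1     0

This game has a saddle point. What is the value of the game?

1

Row minima: -3, -3, 1, -3 → R's maximin is 1.
Column maxima: 7, 6, 1 → C's minimax is 1.
They coincide at (3, III), so the value is 1.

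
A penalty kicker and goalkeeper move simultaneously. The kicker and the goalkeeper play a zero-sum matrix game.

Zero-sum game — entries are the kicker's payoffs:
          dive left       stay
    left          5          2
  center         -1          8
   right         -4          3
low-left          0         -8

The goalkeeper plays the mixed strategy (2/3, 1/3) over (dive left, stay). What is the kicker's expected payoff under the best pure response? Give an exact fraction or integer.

left: (5)·(2/3) + (2)·(1/3) = 4.
center: (-1)·(2/3) + (8)·(1/3) = 2.
right: (-4)·(2/3) + (3)·(1/3) = -5/3.
low-left: (0)·(2/3) + (-8)·(1/3) = -8/3.
The best pure response is left with expected payoff 4.

4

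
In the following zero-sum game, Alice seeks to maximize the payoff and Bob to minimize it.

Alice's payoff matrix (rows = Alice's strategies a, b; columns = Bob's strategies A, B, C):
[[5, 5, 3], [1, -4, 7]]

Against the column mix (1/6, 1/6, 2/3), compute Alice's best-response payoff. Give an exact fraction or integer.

25/6

a: (5)·(1/6) + (5)·(1/6) + (3)·(2/3) = 11/3.
b: (1)·(1/6) + (-4)·(1/6) + (7)·(2/3) = 25/6.
The best pure response is b with expected payoff 25/6.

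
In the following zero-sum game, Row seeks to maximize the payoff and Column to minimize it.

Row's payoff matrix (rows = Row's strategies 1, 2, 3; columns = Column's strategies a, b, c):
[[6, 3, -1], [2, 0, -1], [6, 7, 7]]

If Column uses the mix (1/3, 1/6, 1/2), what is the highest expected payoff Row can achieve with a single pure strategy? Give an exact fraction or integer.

20/3

1: (6)·(1/3) + (3)·(1/6) + (-1)·(1/2) = 2.
2: (2)·(1/3) + (0)·(1/6) + (-1)·(1/2) = 1/6.
3: (6)·(1/3) + (7)·(1/6) + (7)·(1/2) = 20/3.
The best pure response is 3 with expected payoff 20/3.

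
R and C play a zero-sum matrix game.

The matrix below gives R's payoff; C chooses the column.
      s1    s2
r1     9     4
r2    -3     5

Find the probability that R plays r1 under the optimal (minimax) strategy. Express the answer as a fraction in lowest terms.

8/13

Row minima are 4 and -3, so R's maximin is 4; column maxima are 9 and 5, so C's minimax is 5. These differ, so the equilibrium is in mixed strategies.
Let R play r1 with probability p. C is indifferent when 9p − 3(1−p) = 4p + 5(1−p), giving p = 8/13.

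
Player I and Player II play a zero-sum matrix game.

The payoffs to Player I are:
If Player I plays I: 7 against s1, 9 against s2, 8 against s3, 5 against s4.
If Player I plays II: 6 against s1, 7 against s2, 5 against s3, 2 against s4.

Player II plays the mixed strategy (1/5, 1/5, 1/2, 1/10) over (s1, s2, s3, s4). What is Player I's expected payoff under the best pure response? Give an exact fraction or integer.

I: (7)·(1/5) + (9)·(1/5) + (8)·(1/2) + (5)·(1/10) = 77/10.
II: (6)·(1/5) + (7)·(1/5) + (5)·(1/2) + (2)·(1/10) = 53/10.
The best pure response is I with expected payoff 77/10.

77/10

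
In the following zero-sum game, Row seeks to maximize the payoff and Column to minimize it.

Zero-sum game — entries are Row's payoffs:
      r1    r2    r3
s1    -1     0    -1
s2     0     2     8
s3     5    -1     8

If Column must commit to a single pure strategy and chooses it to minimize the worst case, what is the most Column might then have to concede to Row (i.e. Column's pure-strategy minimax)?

The worst case (largest entry) in each column is r1: 5, r2: 2, r3: 8.
The best (smallest) of these is 2.

2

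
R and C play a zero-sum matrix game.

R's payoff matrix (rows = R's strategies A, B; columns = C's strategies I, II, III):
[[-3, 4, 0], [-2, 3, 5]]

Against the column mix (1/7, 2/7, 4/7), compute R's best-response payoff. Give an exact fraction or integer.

A: (-3)·(1/7) + (4)·(2/7) + (0)·(4/7) = 5/7.
B: (-2)·(1/7) + (3)·(2/7) + (5)·(4/7) = 24/7.
The best pure response is B with expected payoff 24/7.

24/7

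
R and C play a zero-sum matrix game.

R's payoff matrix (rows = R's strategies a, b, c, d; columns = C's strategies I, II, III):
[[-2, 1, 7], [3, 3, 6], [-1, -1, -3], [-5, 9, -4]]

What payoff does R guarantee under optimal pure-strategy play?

Row minima: -2, 3, -3, -5 → R's maximin is 3.
Column maxima: 3, 9, 7 → C's minimax is 3.
They coincide at (b, I), so the value is 3.

3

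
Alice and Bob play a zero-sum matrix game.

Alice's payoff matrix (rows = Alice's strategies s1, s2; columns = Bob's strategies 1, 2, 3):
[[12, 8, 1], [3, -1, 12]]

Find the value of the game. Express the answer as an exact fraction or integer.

Column 1 is strictly dominated by 2 for Bob (it gives Alice more in every row).
The remaining 2×2 game on (s1, s2) × (2, 3) has no saddle point. Let Alice play s1 with probability p; indifference gives 8p − (1−p) = p + 12(1−p), so p = 13/20.
Similarly Bob's optimal q on 2 is 11/20, and the value is 8·(11/20) + (1)·(9/20) = 97/20.

97/20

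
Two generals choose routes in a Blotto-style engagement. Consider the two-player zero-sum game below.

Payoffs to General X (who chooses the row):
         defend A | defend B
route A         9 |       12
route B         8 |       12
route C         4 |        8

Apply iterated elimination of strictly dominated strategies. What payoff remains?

Row route C is strictly dominated by row route A (9>4, 12>8); eliminate route C.
Column defend B is strictly dominated by defend A for General Y (9<12, 8<12); eliminate defend B.
Row route B is strictly dominated by row route A (9>8); eliminate route B.
Only (route A, defend A) remains, with payoff 9.

9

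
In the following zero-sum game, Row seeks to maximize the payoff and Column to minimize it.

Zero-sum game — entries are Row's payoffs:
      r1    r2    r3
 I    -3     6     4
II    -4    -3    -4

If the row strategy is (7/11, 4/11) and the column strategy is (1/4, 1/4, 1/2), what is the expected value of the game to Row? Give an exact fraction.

Against (1/4, 1/4, 1/2), each row's expected payoff is I: 11/4; II: -15/4.
Taking the (7/11, 4/11)-weighted average: (7/11)·(11/4) + (4/11)·(-15/4) = 17/44.

17/44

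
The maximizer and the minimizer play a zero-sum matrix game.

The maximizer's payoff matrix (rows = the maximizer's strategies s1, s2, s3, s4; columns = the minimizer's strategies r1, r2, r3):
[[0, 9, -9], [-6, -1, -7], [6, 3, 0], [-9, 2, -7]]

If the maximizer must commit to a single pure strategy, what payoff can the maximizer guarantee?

The worst-case payoff for each row is s1: -9, s2: -7, s3: 0, s4: -9.
The best of these is 0.

0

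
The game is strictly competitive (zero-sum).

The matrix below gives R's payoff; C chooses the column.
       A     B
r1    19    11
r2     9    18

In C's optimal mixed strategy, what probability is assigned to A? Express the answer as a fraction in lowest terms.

Row minima are 11 and 9, so R's maximin is 11; column maxima are 19 and 18, so C's minimax is 18. These differ, so the equilibrium is in mixed strategies.
Let C play A with probability q. R is indifferent when 19q + 11(1−q) = 9q + 18(1−q), giving q = 7/17.

7/17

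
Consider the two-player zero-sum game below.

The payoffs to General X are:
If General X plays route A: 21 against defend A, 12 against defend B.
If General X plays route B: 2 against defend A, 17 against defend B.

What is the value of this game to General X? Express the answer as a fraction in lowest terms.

111/8

Row minima are 12 and 2, so General X's maximin is 12; column maxima are 21 and 17, so General Y's minimax is 17. These differ, so the equilibrium is in mixed strategies.
Let General X play route A with probability p. General Y is indifferent when 21p + 2(1−p) = 12p + 17(1−p), giving p = 5/8.
Let General Y play defend A with probability q. General X is indifferent when 21q + 12(1−q) = 2q + 17(1−q), giving q = 5/24.
The value is 21·(5/24) + (12)·(19/24) = 111/8.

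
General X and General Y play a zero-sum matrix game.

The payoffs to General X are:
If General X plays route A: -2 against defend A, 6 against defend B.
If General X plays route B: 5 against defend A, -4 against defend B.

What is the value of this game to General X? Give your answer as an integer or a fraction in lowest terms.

22/17

Row minima are -2 and -4, so General X's maximin is -2; column maxima are 5 and 6, so General Y's minimax is 5. These differ, so the equilibrium is in mixed strategies.
Let General X play route A with probability p. General Y is indifferent when −2p + 5(1−p) = 6p − 4(1−p), giving p = 9/17.
Let General Y play defend A with probability q. General X is indifferent when −2q + 6(1−q) = 5q − 4(1−q), giving q = 10/17.
The value is -2·(10/17) + (6)·(7/17) = 22/17.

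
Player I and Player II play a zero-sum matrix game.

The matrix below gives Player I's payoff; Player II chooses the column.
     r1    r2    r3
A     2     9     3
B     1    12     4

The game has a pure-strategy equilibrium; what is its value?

2

Row minima: 2, 1 → Player I's maximin is 2.
Column maxima: 2, 12, 4 → Player II's minimax is 2.
They coincide at (A, r1), so the value is 2.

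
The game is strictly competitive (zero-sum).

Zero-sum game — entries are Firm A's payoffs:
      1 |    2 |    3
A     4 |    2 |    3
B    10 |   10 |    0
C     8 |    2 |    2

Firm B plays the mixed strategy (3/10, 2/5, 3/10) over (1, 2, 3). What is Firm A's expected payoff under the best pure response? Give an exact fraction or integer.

7

A: (4)·(3/10) + (2)·(2/5) + (3)·(3/10) = 29/10.
B: (10)·(3/10) + (10)·(2/5) + (0)·(3/10) = 7.
C: (8)·(3/10) + (2)·(2/5) + (2)·(3/10) = 19/5.
The best pure response is B with expected payoff 7.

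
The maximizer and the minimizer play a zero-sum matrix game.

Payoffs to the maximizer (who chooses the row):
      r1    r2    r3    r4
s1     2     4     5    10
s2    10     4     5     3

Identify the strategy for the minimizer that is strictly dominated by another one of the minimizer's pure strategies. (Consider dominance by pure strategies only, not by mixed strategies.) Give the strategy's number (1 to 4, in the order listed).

The minimizer prefers columns that give the maximizer less. Compare r3 with r2: 4 < 5, 4 < 5.
So r2 strictly dominates r3 for the minimizer; r3 is strictly dominated.

3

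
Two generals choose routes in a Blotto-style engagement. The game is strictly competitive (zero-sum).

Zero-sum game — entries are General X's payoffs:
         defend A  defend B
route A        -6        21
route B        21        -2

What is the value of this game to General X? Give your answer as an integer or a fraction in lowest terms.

429/50

Row minima are -6 and -2, so General X's maximin is -2; column maxima are 21 and 21, so General Y's minimax is 21. These differ, so the equilibrium is in mixed strategies.
Let General X play route A with probability p. General Y is indifferent when −6p + 21(1−p) = 21p − 2(1−p), giving p = 23/50.
Let General Y play defend A with probability q. General X is indifferent when −6q + 21(1−q) = 21q − 2(1−q), giving q = 23/50.
The value is -6·(23/50) + (21)·(27/50) = 429/50.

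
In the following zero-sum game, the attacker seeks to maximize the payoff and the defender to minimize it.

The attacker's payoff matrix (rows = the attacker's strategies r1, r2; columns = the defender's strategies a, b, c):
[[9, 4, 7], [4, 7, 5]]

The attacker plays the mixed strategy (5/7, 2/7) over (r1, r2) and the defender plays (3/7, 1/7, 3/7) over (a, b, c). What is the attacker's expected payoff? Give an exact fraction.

Against (3/7, 1/7, 3/7), each row's expected payoff is r1: 52/7; r2: 34/7.
Taking the (5/7, 2/7)-weighted average: (5/7)·(52/7) + (2/7)·(34/7) = 328/49.

328/49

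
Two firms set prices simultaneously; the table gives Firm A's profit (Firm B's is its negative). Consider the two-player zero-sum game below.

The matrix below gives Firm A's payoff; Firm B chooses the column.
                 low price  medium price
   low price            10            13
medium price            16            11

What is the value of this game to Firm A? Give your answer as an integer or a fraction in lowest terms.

Row minima are 10 and 11, so Firm A's maximin is 11; column maxima are 16 and 13, so Firm B's minimax is 13. These differ, so the equilibrium is in mixed strategies.
Let Firm A play low price with probability p. Firm B is indifferent when 10p + 16(1−p) = 13p + 11(1−p), giving p = 5/8.
Let Firm B play low price with probability q. Firm A is indifferent when 10q + 13(1−q) = 16q + 11(1−q), giving q = 1/4.
The value is 10·(1/4) + (13)·(3/4) = 49/4.

49/4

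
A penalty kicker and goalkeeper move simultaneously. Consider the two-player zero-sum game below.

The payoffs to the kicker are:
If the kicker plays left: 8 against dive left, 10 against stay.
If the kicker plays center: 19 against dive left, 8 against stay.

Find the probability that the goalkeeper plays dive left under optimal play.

2/13

Row minima are 8 and 8, so the kicker's maximin is 8; column maxima are 19 and 10, so the goalkeeper's minimax is 10. These differ, so the equilibrium is in mixed strategies.
Let the goalkeeper play dive left with probability q. The kicker is indifferent when 8q + 10(1−q) = 19q + 8(1−q), giving q = 2/13.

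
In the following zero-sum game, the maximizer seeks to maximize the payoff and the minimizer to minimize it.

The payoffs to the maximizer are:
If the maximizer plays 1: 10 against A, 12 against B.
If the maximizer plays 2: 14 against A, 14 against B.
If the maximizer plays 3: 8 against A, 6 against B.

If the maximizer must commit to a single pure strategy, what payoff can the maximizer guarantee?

14

The worst-case payoff for each row is 1: 10, 2: 14, 3: 6.
The best of these is 14.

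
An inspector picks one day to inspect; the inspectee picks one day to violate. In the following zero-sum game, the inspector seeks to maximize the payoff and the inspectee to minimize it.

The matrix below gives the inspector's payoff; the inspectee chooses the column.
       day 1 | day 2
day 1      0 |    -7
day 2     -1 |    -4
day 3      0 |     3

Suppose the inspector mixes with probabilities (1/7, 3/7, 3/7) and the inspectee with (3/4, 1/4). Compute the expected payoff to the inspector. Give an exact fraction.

-19/28

Against (3/4, 1/4), each row's expected payoff is day 1: -7/4; day 2: -7/4; day 3: 3/4.
Taking the (1/7, 3/7, 3/7)-weighted average: (1/7)·(-7/4) + (3/7)·(-7/4) + (3/7)·(3/4) = -19/28.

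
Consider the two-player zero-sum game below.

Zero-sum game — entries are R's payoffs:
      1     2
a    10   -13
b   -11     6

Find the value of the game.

-83/40

Row minima are -13 and -11, so R's maximin is -11; column maxima are 10 and 6, so C's minimax is 6. These differ, so the equilibrium is in mixed strategies.
Let R play a with probability p. C is indifferent when 10p − 11(1−p) = −13p + 6(1−p), giving p = 17/40.
Let C play 1 with probability q. R is indifferent when 10q − 13(1−q) = −11q + 6(1−q), giving q = 19/40.
The value is 10·(19/40) + (-13)·(21/40) = -83/40.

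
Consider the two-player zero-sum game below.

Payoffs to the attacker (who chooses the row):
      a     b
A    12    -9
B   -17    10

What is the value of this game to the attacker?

-11/16

Row minima are -9 and -17, so the attacker's maximin is -9; column maxima are 12 and 10, so the defender's minimax is 10. These differ, so the equilibrium is in mixed strategies.
Let the attacker play A with probability p. The defender is indifferent when 12p − 17(1−p) = −9p + 10(1−p), giving p = 9/16.
Let the defender play a with probability q. The attacker is indifferent when 12q − 9(1−q) = −17q + 10(1−q), giving q = 19/48.
The value is 12·(19/48) + (-9)·(29/48) = -11/16.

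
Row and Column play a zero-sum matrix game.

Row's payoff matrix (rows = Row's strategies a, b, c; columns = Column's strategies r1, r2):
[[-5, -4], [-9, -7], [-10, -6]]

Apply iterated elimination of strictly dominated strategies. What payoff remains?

Row c is strictly dominated by row a (-5>-10, -4>-6); eliminate c.
Column r2 is strictly dominated by r1 for Column (-5<-4, -9<-7); eliminate r2.
Row b is strictly dominated by row a (-5>-9); eliminate b.
Only (a, r1) remains, with payoff -5.

-5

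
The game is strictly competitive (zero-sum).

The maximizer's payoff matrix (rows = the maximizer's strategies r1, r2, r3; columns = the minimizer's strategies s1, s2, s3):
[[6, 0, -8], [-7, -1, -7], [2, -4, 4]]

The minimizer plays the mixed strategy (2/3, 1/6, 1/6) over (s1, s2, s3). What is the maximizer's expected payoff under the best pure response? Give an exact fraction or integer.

r1: (6)·(2/3) + (0)·(1/6) + (-8)·(1/6) = 8/3.
r2: (-7)·(2/3) + (-1)·(1/6) + (-7)·(1/6) = -6.
r3: (2)·(2/3) + (-4)·(1/6) + (4)·(1/6) = 4/3.
The best pure response is r1 with expected payoff 8/3.

8/3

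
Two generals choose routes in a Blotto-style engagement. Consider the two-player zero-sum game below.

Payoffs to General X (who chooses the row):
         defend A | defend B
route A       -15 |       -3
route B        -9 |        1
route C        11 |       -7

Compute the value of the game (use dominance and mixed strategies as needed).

-13/7

Row route A is strictly dominated by row route B, so General X never plays it.
The remaining 2×2 game on (route B, route C) × (defend A, defend B) has no saddle point. Let General X play route B with probability p; indifference gives −9p + 11(1−p) = p − 7(1−p), so p = 9/14.
Similarly General Y's optimal q on defend A is 2/7, and the value is -9·(2/7) + (1)·(5/7) = -13/7.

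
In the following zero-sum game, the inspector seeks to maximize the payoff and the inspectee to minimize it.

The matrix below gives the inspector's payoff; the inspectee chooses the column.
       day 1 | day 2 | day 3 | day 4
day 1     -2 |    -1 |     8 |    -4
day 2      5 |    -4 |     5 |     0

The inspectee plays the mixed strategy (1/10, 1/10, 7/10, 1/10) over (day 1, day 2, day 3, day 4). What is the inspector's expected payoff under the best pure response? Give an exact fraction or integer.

49/10

day 1: (-2)·(1/10) + (-1)·(1/10) + (8)·(7/10) + (-4)·(1/10) = 49/10.
day 2: (5)·(1/10) + (-4)·(1/10) + (5)·(7/10) + (0)·(1/10) = 18/5.
The best pure response is day 1 with expected payoff 49/10.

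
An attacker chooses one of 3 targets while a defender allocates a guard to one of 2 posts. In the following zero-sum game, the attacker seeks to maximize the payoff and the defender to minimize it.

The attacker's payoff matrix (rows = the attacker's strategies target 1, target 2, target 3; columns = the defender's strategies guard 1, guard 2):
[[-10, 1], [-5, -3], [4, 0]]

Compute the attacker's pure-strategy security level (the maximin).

The worst-case payoff for each row is target 1: -10, target 2: -5, target 3: 0.
The best of these is 0.

0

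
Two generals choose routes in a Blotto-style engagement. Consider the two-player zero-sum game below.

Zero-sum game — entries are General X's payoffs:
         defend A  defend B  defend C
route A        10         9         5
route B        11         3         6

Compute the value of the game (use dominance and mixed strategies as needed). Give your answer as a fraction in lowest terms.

Column defend A is strictly dominated by defend C for General Y (it gives General X more in every row).
The remaining 2×2 game on (route A, route B) × (defend B, defend C) has no saddle point. Let General X play route A with probability p; indifference gives 9p + 3(1−p) = 5p + 6(1−p), so p = 3/7.
Similarly General Y's optimal q on defend B is 1/7, and the value is 9·(1/7) + (5)·(6/7) = 39/7.

39/7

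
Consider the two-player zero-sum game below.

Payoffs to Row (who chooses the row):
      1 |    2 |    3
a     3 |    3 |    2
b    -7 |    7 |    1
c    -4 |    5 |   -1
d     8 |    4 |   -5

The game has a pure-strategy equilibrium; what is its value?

Row minima: 2, -7, -4, -5 → Row's maximin is 2.
Column maxima: 8, 7, 2 → Column's minimax is 2.
They coincide at (a, 3), so the value is 2.

2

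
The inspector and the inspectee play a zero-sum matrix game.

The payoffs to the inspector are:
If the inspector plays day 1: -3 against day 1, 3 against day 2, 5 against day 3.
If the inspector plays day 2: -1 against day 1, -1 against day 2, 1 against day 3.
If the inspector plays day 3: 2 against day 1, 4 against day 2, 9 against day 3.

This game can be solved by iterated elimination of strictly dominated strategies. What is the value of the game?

2

Column day 3 is strictly dominated by day 1 for the inspectee (-3<5, -1<1, 2<9); eliminate day 3.
Row day 1 is strictly dominated by row day 3 (2>-3, 4>3); eliminate day 1.
Row day 2 is strictly dominated by row day 3 (2>-1, 4>-1); eliminate day 2.
Column day 2 is strictly dominated by day 1 for the inspectee (2<4); eliminate day 2.
Only (day 3, day 1) remains, with payoff 2.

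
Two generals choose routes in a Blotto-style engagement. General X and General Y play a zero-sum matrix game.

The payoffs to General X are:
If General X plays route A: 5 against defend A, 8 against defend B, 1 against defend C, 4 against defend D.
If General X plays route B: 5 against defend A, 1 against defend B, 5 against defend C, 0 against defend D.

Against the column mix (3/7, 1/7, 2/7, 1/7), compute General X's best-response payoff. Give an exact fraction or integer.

route A: (5)·(3/7) + (8)·(1/7) + (1)·(2/7) + (4)·(1/7) = 29/7.
route B: (5)·(3/7) + (1)·(1/7) + (5)·(2/7) + (0)·(1/7) = 26/7.
The best pure response is route A with expected payoff 29/7.

29/7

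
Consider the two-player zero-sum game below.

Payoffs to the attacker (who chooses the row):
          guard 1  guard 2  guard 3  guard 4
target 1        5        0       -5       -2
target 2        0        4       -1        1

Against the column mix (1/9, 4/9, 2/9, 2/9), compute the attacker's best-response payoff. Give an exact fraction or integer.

target 1: (5)·(1/9) + (0)·(4/9) + (-5)·(2/9) + (-2)·(2/9) = -1.
target 2: (0)·(1/9) + (4)·(4/9) + (-1)·(2/9) + (1)·(2/9) = 16/9.
The best pure response is target 2 with expected payoff 16/9.

16/9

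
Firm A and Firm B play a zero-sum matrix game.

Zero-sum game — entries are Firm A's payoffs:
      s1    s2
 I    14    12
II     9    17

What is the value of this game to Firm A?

Row minima are 12 and 9, so Firm A's maximin is 12; column maxima are 14 and 17, so Firm B's minimax is 14. These differ, so the equilibrium is in mixed strategies.
Let Firm A play I with probability p. Firm B is indifferent when 14p + 9(1−p) = 12p + 17(1−p), giving p = 4/5.
Let Firm B play s1 with probability q. Firm A is indifferent when 14q + 12(1−q) = 9q + 17(1−q), giving q = 1/2.
The value is 14·(1/2) + (12)·(1/2) = 13.

13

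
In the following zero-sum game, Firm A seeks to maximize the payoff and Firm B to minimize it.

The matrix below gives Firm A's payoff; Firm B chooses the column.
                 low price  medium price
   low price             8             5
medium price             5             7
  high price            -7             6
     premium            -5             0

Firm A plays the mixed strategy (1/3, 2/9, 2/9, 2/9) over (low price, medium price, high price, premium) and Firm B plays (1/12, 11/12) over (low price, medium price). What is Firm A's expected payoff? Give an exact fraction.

461/108

Against (1/12, 11/12), each row's expected payoff is low price: 21/4; medium price: 41/6; high price: 59/12; premium: -5/12.
Taking the (1/3, 2/9, 2/9, 2/9)-weighted average: (1/3)·(21/4) + (2/9)·(41/6) + (2/9)·(59/12) + (2/9)·(-5/12) = 461/108.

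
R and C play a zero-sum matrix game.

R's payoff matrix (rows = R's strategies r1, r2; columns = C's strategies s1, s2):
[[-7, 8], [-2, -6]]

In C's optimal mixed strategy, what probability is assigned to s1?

Row minima are -7 and -6, so R's maximin is -6; column maxima are -2 and 8, so C's minimax is -2. These differ, so the equilibrium is in mixed strategies.
Let C play s1 with probability q. R is indifferent when −7q + 8(1−q) = −2q − 6(1−q), giving q = 14/19.

14/19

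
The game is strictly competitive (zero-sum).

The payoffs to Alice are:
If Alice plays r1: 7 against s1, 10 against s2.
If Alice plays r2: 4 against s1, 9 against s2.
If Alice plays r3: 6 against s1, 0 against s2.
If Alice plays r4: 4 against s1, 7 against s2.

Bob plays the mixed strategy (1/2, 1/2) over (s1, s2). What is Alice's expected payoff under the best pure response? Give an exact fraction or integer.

r1: (7)·(1/2) + (10)·(1/2) = 17/2.
r2: (4)·(1/2) + (9)·(1/2) = 13/2.
r3: (6)·(1/2) + (0)·(1/2) = 3.
r4: (4)·(1/2) + (7)·(1/2) = 11/2.
The best pure response is r1 with expected payoff 17/2.

17/2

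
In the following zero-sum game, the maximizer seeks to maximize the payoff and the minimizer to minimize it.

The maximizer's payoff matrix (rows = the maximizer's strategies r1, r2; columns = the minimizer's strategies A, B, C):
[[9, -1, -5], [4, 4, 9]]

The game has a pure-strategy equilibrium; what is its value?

4

Row minima: -5, 4 → the maximizer's maximin is 4.
Column maxima: 9, 4, 9 → the minimizer's minimax is 4.
They coincide at (r2, B), so the value is 4.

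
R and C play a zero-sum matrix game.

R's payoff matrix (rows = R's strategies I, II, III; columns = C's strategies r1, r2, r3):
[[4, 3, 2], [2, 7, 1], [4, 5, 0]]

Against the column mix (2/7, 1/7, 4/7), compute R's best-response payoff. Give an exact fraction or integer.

I: (4)·(2/7) + (3)·(1/7) + (2)·(4/7) = 19/7.
II: (2)·(2/7) + (7)·(1/7) + (1)·(4/7) = 15/7.
III: (4)·(2/7) + (5)·(1/7) + (0)·(4/7) = 13/7.
The best pure response is I with expected payoff 19/7.

19/7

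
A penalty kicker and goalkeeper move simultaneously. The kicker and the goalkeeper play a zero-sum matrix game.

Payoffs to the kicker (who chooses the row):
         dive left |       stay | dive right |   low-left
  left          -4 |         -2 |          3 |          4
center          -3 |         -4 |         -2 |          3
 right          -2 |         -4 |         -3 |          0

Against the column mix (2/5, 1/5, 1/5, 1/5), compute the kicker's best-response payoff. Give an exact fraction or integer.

-3/5

left: (-4)·(2/5) + (-2)·(1/5) + (3)·(1/5) + (4)·(1/5) = -3/5.
center: (-3)·(2/5) + (-4)·(1/5) + (-2)·(1/5) + (3)·(1/5) = -9/5.
right: (-2)·(2/5) + (-4)·(1/5) + (-3)·(1/5) + (0)·(1/5) = -11/5.
The best pure response is left with expected payoff -3/5.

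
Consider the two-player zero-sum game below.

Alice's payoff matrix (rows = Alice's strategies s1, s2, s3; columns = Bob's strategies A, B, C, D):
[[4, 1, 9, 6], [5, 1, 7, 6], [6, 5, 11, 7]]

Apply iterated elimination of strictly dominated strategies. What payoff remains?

Row s2 is strictly dominated by row s3 (6>5, 5>1, 11>7, 7>6); eliminate s2.
Column C is strictly dominated by A for Bob (4<9, 6<11); eliminate C.
Column A is strictly dominated by B for Bob (1<4, 5<6); eliminate A.
Row s1 is strictly dominated by row s3 (5>1, 7>6); eliminate s1.
Column D is strictly dominated by B for Bob (5<7); eliminate D.
Only (s3, B) remains, with payoff 5.

5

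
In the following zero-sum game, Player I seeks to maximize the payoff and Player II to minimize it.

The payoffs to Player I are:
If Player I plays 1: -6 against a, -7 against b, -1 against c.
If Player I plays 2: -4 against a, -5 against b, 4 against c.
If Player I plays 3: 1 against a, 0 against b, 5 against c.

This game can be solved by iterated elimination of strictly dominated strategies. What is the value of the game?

0

Row 2 is strictly dominated by row 3 (1>-4, 0>-5, 5>4); eliminate 2.
Row 1 is strictly dominated by row 3 (1>-6, 0>-7, 5>-1); eliminate 1.
Column c is strictly dominated by a for Player II (1<5); eliminate c.
Column a is strictly dominated by b for Player II (0<1); eliminate a.
Only (3, b) remains, with payoff 0.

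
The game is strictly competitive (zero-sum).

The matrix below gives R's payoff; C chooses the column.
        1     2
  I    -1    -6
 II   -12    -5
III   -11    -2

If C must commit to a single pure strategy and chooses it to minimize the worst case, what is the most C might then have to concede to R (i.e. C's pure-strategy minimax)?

The worst case (largest entry) in each column is 1: -1, 2: -2.
The best (smallest) of these is -2.

-2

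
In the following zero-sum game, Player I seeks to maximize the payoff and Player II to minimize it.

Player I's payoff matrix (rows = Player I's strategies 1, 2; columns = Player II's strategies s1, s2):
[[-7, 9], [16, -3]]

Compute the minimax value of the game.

123/35

Row minima are -7 and -3, so Player I's maximin is -3; column maxima are 16 and 9, so Player II's minimax is 9. These differ, so the equilibrium is in mixed strategies.
Let Player I play 1 with probability p. Player II is indifferent when −7p + 16(1−p) = 9p − 3(1−p), giving p = 19/35.
Let Player II play s1 with probability q. Player I is indifferent when −7q + 9(1−q) = 16q − 3(1−q), giving q = 12/35.
The value is -7·(12/35) + (9)·(23/35) = 123/35.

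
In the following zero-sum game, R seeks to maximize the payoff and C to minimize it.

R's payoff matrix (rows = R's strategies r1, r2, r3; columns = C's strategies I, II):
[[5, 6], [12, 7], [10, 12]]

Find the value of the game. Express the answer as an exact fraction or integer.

Row r1 is strictly dominated by row r3, so R never plays it.
The remaining 2×2 game on (r2, r3) × (I, II) has no saddle point. Let R play r2 with probability p; indifference gives 12p + 10(1−p) = 7p + 12(1−p), so p = 2/7.
Similarly C's optimal q on I is 5/7, and the value is 12·(5/7) + (7)·(2/7) = 74/7.

74/7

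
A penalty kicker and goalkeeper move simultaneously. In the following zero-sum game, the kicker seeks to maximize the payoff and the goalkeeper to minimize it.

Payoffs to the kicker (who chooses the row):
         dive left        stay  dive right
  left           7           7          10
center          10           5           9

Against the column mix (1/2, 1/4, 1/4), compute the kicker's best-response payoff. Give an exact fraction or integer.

17/2

left: (7)·(1/2) + (7)·(1/4) + (10)·(1/4) = 31/4.
center: (10)·(1/2) + (5)·(1/4) + (9)·(1/4) = 17/2.
The best pure response is center with expected payoff 17/2.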